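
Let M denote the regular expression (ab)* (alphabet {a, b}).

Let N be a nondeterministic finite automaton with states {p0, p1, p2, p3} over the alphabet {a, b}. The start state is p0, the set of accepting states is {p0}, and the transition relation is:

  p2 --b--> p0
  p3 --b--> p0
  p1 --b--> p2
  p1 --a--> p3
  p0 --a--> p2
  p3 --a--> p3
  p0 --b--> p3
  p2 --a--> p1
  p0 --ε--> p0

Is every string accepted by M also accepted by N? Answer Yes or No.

Yes

Converting the expression M to a DFA (subset construction, then merging equivalent states) gives the minimal DFA with states {m0, m1, m2}, start state m0, accepting states {m0} and transitions m0: a→m1, b→m2; m1: a→m2, b→m0; m2: a→m2, b→m2.
Exploring the product automaton M × N from the start pair (m0, p0), following both machines on each input symbol, reaches 6 state pairs: (m0, p0), (m1, p2), (m2, p3), (m2, p1), (m2, p0), (m2, p2).
M accepts in {m0} and N accepts in {p0}. The reachable pairs whose M-component is accepting are (m0, p0); in each of them the N-component is accepting too, so the product for L(M) \ L(N) (M-component accepting, N-component rejecting) has no reachable accepting pair and the difference is empty.
Hence every string in L(M) is also in L(N).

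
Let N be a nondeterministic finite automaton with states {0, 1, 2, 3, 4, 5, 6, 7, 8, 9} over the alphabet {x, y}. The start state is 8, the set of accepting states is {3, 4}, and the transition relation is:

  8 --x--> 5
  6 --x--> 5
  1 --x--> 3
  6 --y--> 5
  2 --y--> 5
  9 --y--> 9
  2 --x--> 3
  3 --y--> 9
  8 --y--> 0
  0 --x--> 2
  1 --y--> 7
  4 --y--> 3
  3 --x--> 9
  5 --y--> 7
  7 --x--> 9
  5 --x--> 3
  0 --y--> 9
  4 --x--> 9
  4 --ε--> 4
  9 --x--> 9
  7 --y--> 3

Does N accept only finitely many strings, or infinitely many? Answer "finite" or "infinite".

The useful states (reachable from 8 and able to reach an accepting state) are {0, 2, 3, 5, 7, 8}.
Restricted to these states the transition graph has no cycle, so every accepting path has bounded length and L is finite.

finite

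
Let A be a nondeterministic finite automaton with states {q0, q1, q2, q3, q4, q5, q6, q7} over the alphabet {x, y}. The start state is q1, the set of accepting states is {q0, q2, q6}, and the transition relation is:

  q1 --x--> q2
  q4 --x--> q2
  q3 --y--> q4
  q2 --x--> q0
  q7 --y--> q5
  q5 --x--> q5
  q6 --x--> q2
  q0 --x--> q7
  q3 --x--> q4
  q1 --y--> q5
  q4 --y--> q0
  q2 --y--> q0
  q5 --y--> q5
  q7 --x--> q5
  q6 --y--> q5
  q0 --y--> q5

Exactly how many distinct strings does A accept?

The useful subgraph on states {q0, q1, q2} is acyclic, so L(A) is finite; the longest accepting path visits 3 useful states, giving maximum string length 2.
Counting accepting paths from q1 by length: 1 of length 1, 2 of length 2. Total 3.

3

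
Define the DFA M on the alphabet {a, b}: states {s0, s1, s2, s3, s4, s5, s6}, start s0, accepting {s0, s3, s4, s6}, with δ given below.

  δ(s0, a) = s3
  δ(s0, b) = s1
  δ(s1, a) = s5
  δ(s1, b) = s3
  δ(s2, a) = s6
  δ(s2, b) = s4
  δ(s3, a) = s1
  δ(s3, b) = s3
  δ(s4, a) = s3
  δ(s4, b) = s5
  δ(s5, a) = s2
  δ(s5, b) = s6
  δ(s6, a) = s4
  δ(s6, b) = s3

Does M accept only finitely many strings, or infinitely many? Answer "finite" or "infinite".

State s1 is reachable from the start and can reach an accepting state, and it lies on the cycle s1 → s3 → s1.
Traversing that cycle any number of times yields accepted strings of unbounded length, so the language is infinite.

infinite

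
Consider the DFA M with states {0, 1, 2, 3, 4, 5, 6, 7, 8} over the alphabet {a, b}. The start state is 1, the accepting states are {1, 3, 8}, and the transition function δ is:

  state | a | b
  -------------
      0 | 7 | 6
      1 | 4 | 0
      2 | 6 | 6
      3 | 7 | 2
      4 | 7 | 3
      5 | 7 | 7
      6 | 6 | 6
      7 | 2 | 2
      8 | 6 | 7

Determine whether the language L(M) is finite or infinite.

The useful states (reachable from 1 and able to reach an accepting state) are {1, 3, 4}.
Restricted to these states the transition graph has no cycle, so every accepting path has bounded length and L is finite.

finite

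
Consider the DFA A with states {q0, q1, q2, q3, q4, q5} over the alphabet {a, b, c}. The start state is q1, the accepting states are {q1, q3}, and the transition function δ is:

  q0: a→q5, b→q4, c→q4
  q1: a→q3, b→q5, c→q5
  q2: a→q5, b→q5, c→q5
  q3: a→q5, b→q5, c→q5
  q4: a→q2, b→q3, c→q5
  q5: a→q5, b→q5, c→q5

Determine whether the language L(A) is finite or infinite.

finite

The useful states (reachable from q1 and able to reach an accepting state) are {q1, q3}.
Restricted to these states the transition graph has no cycle, so every accepting path has bounded length and L is finite.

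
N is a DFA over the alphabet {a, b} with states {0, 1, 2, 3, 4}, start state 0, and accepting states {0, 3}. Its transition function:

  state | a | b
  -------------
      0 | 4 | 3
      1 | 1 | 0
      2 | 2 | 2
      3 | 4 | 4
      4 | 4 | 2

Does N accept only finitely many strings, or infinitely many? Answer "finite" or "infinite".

finite

The useful states (reachable from 0 and able to reach an accepting state) are {0, 3}.
Restricted to these states the transition graph has no cycle, so every accepting path has bounded length and L is finite.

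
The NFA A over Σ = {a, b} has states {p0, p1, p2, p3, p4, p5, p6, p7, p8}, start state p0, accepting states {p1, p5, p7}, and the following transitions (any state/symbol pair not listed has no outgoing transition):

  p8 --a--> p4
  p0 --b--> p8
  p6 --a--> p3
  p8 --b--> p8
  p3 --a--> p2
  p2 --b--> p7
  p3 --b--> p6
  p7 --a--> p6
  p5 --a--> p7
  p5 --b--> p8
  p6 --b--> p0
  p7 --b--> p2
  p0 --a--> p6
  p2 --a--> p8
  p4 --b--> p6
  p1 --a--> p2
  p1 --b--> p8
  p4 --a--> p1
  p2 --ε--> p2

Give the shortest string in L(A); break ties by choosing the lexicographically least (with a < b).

A breadth-first search from p0 reaches an accepting state first via the path p0 → p8 → p4 → p1 on input baa.
No string of length < 3 is accepted (BFS exhausts all shorter strings without reaching an accepting state), and baa is the lexicographically least accepting string of length 3.

baa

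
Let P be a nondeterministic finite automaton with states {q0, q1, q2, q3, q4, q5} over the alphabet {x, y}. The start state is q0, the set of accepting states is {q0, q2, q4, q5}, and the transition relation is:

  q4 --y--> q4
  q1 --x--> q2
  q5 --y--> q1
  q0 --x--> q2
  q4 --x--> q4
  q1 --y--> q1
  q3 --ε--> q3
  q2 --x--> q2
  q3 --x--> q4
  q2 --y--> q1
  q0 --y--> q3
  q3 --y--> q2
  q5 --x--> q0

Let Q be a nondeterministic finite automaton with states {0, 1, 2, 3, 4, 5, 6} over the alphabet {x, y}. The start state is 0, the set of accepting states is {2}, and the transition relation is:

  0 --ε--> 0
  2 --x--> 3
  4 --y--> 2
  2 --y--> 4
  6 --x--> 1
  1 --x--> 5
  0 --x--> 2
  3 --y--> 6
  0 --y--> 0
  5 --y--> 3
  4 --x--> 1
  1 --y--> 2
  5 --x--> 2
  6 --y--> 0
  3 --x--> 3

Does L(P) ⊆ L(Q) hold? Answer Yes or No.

The empty string ε is in L(P) but not in L(Q).
So L(P) ⊄ L(Q).

No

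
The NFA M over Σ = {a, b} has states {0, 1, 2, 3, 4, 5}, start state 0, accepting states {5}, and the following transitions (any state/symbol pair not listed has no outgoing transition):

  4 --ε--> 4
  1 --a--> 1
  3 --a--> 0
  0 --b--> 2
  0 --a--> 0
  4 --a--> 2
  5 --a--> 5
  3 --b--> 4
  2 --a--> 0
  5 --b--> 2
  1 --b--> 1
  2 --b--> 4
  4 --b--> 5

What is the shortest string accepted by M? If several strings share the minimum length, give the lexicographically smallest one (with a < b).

A breadth-first search from 0 reaches an accepting state first via the path 0 → 2 → 4 → 5 on input bbb.
No string of length < 3 is accepted (BFS exhausts all shorter strings without reaching an accepting state), and bbb is the lexicographically least accepting string of length 3.

bbb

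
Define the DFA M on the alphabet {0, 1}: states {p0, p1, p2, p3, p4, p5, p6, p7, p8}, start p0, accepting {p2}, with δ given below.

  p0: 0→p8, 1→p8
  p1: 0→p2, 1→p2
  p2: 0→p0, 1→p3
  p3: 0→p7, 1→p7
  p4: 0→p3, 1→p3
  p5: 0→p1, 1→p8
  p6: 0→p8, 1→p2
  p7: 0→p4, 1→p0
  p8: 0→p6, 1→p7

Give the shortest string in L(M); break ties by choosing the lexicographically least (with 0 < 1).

001

A breadth-first search from p0 reaches an accepting state first via the path p0 → p8 → p6 → p2 on input 001.
No string of length < 3 is accepted (BFS exhausts all shorter strings without reaching an accepting state), and 001 is the lexicographically least accepting string of length 3.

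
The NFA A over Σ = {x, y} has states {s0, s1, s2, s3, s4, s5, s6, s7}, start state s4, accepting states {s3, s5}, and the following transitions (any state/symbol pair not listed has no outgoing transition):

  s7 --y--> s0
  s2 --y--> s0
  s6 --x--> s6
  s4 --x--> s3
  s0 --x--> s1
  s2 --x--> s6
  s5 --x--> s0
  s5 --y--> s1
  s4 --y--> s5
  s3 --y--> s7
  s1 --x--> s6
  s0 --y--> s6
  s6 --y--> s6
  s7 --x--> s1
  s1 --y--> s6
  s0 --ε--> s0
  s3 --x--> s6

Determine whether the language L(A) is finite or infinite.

finite

The useful states (reachable from s4 and able to reach an accepting state) are {s3, s4, s5}.
Restricted to these states the transition graph has no cycle, so every accepting path has bounded length and L is finite.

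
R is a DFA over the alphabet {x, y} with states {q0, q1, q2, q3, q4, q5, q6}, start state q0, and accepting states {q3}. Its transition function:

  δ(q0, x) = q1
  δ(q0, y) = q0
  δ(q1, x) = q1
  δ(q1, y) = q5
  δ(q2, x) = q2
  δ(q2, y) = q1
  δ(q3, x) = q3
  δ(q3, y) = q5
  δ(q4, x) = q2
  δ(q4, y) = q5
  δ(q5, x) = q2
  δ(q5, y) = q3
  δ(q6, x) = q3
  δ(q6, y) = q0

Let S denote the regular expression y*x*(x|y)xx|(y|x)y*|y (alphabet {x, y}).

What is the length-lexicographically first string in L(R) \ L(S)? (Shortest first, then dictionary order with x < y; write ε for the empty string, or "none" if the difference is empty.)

xxyy

The string xxyy is accepted by R but not by S.
No shorter string lies in the difference, and xxyy is the lexicographically first length-4 string in L(R) \ L(S).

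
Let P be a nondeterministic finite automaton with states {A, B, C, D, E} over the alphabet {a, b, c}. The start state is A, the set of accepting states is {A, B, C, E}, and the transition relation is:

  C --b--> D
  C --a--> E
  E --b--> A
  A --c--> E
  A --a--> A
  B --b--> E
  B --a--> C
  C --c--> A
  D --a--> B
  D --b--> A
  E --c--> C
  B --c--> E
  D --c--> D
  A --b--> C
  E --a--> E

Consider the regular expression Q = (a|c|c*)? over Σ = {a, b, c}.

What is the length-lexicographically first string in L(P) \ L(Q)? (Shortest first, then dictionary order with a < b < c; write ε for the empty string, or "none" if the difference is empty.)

The string b is accepted by P but not by Q.
No shorter string lies in the difference, and b is the lexicographically first length-1 string in L(P) \ L(Q).

b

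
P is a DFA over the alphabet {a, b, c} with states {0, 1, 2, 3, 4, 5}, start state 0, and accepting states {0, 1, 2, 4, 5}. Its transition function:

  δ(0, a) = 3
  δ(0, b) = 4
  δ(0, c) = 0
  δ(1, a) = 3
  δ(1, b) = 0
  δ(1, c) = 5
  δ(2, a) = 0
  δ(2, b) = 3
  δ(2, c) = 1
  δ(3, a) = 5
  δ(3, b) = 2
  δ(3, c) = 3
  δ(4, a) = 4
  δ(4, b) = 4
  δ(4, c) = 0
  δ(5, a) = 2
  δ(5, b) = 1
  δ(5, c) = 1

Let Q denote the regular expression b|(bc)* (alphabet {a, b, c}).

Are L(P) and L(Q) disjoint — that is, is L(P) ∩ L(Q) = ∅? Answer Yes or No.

No

The empty string ε is accepted by both P and Q.
Hence L(P) ∩ L(Q) ≠ ∅.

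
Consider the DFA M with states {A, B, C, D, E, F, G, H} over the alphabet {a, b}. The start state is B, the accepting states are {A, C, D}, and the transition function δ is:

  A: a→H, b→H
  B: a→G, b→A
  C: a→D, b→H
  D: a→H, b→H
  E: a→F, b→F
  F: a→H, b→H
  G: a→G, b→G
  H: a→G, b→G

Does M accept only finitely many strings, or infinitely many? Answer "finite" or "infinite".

The useful states (reachable from B and able to reach an accepting state) are {A, B}.
Restricted to these states the transition graph has no cycle, so every accepting path has bounded length and L is finite.

finite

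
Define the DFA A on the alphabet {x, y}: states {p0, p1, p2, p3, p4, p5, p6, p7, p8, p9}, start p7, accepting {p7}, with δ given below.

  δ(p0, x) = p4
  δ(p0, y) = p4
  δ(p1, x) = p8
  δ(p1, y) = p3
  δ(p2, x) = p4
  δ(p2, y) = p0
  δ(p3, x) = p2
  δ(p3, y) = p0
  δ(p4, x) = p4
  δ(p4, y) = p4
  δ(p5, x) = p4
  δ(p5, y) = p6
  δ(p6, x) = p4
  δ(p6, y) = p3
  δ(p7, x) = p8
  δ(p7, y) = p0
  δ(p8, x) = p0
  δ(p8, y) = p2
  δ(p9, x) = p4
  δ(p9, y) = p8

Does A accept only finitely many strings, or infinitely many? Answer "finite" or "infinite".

finite

The useful states (reachable from p7 and able to reach an accepting state) are {p7}.
Restricted to these states the transition graph has no cycle, so every accepting path has bounded length and L is finite.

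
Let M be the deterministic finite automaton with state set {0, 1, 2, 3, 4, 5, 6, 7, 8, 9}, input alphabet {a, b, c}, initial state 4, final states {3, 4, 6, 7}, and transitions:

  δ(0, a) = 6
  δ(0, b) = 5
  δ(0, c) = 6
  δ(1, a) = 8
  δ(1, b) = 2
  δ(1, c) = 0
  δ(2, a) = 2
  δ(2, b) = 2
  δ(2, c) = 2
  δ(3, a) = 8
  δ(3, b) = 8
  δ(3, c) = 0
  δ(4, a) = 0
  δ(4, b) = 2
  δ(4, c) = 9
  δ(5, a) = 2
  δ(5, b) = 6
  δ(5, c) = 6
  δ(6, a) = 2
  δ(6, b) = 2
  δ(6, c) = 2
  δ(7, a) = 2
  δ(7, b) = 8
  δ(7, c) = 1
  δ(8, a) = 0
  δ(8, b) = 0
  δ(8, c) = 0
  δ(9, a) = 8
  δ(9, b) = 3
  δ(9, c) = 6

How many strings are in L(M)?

47

The useful subgraph on states {0, 3, 4, 5, 6, 8, 9} is acyclic, so L(M) is finite; the longest accepting path visits 7 useful states, giving maximum string length 6.
Counting accepting paths from 4 by length: 1 of length 0, 4 of length 2, 2 of length 3, 8 of length 4, 20 of length 5, 12 of length 6. Total 47.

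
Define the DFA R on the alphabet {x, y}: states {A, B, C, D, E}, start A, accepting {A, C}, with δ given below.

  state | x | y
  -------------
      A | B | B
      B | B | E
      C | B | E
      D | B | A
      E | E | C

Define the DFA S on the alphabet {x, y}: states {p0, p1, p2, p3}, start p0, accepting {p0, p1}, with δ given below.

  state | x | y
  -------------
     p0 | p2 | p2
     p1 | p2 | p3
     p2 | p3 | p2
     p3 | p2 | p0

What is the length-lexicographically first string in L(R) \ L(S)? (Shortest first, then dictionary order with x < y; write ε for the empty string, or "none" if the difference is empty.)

The string xyy is accepted by R but not by S.
No shorter string lies in the difference, and xyy is the lexicographically first length-3 string in L(R) \ L(S).

xyy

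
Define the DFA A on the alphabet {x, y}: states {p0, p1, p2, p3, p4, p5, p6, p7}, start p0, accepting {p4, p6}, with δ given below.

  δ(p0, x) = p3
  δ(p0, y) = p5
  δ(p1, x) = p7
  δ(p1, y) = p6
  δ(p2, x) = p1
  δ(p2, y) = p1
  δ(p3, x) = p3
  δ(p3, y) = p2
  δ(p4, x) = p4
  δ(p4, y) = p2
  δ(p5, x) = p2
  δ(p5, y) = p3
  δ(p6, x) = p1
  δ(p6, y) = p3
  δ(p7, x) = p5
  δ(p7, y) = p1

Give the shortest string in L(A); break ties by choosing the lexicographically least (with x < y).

xyxy

A breadth-first search from p0 reaches an accepting state first via the path p0 → p3 → p2 → p1 → p6 on input xyxy.
No string of length < 4 is accepted (BFS exhausts all shorter strings without reaching an accepting state), and xyxy is the lexicographically least accepting string of length 4.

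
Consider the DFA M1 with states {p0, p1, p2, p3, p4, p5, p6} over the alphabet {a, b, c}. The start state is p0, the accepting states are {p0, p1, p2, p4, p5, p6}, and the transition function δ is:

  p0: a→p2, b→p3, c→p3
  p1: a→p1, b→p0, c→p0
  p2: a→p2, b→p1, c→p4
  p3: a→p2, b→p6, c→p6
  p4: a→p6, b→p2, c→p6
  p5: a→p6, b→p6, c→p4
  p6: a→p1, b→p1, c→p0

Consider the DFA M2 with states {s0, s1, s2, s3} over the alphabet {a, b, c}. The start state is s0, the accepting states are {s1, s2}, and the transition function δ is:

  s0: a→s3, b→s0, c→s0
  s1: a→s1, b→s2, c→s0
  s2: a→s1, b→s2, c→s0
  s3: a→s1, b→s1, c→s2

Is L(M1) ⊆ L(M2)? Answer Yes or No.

No

The empty string ε is in L(M1) but not in L(M2).
So L(M1) ⊄ L(M2).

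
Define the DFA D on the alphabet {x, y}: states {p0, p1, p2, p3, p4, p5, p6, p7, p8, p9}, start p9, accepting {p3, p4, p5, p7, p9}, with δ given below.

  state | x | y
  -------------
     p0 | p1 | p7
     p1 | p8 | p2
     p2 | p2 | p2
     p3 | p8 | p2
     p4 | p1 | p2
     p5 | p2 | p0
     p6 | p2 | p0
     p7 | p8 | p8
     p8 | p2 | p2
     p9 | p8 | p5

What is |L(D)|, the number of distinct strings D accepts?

3

The useful subgraph on states {p0, p5, p7, p9} is acyclic, so L(D) is finite; the longest accepting path visits 4 useful states, giving maximum string length 3.
Counting accepting paths from p9 by length: 1 of length 0, 1 of length 1, 1 of length 3. Total 3.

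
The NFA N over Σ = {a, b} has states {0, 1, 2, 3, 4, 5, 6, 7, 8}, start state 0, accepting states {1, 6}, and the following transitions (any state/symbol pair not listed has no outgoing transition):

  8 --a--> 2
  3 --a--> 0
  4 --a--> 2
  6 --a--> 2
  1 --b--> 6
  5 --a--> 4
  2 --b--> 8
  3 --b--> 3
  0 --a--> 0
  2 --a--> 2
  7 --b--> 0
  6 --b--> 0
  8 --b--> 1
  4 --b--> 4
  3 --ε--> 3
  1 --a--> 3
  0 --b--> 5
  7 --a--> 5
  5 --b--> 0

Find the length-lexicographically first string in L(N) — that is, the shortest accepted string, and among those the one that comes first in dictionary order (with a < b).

baabb

A breadth-first search from 0 reaches an accepting state first via the path 0 → 5 → 4 → 2 → 8 → 1 on input baabb.
No string of length < 5 is accepted (BFS exhausts all shorter strings without reaching an accepting state), and baabb is the lexicographically least accepting string of length 5.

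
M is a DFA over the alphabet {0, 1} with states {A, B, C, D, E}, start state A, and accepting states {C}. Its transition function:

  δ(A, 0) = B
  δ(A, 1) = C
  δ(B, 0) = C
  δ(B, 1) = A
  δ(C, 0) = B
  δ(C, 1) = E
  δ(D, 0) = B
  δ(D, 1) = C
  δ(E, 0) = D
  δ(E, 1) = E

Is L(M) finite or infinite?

State A is reachable from the start and can reach an accepting state, and it lies on the cycle A → B → A.
Traversing that cycle any number of times yields accepted strings of unbounded length, so the language is infinite.

infinite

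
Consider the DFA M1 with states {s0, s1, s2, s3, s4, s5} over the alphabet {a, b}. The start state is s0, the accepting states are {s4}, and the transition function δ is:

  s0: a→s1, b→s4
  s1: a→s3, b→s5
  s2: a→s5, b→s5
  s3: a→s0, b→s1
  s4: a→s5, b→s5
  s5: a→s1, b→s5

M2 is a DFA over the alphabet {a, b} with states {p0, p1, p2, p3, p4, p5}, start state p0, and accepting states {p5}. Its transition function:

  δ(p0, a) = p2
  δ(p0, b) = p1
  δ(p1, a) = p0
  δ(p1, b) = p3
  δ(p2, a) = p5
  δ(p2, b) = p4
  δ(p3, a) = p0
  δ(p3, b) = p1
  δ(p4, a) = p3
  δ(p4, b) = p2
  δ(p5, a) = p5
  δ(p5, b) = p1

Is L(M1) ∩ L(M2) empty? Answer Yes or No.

Exploring the product automaton M1 × M2 from the start pair (s0, p0), following both machines on each input symbol, reaches 20 state pairs: (s0, p0), (s1, p2), (s4, p1), (s3, p5), (s5, p4), (s5, p0), (s5, p3), (s0, p5), (s1, p1), (s1, p3), (s5, p2), (s5, p1), (s1, p0), (s1, p5), (s3, p0), (s3, p2), (s0, p2), (s1, p4), (s4, p4), (s3, p3).
M1 accepts in {s4} and M2 accepts in {p5}; no reachable pair has both components accepting, so no string drives both machines to acceptance simultaneously and L(M1) ∩ L(M2) = ∅.
So no string is accepted by both, and the intersection is empty.

Yes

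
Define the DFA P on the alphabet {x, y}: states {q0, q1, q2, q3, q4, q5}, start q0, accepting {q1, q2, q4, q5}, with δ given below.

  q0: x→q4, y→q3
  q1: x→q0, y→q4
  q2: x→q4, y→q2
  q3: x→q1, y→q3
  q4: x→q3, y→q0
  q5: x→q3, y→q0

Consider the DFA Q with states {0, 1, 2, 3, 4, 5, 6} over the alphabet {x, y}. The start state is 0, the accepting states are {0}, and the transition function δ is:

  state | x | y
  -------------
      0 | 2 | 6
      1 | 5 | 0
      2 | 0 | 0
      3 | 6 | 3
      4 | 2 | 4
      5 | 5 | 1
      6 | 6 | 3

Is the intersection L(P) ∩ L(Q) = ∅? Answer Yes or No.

The string xxxy is accepted by both P and Q.
Hence L(P) ∩ L(Q) ≠ ∅.

No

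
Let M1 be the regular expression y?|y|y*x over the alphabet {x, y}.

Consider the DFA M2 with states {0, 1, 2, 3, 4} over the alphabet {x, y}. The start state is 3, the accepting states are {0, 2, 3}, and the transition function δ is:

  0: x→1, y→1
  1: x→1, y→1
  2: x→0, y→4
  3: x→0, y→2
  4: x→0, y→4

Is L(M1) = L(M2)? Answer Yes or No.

Converting the expression M1 to a DFA (subset construction, then merging equivalent states) gives the minimal DFA with states {r0, r1, r2, r3, r4}, start state r0, accepting states {r0, r1, r2} and transitions r0: x→r1, y→r2; r1: x→r3, y→r3; r2: x→r1, y→r4; r3: x→r3, y→r3; r4: x→r1, y→r4.
Exploring the product automaton M1 × M2 from the start pair (r0, 3), following both machines on each input symbol, reaches 5 state pairs: (r0, 3), (r1, 0), (r2, 2), (r3, 1), (r4, 4).
M1 accepts in {r0, r1, r2} and M2 accepts in {0, 2, 3}. In every reachable pair the two components are either both accepting — (r0, 3), (r1, 0), (r2, 2) — or both non-accepting, so no string is accepted by exactly one of the machines: L(M1) \ L(M2) and L(M2) \ L(M1) are both empty.
Hence every string is accepted by M1 iff it is accepted by M2, and the two languages coincide.

Yes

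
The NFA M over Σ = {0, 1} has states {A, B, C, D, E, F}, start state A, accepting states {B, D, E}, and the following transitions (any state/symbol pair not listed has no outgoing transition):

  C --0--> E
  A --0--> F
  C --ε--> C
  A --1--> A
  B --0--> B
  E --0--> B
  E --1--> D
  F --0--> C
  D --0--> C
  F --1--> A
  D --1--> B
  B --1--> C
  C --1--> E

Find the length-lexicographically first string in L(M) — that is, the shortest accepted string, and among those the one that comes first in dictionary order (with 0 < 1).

000

A breadth-first search from A reaches an accepting state first via the path A → F → C → E on input 000.
No string of length < 3 is accepted (BFS exhausts all shorter strings without reaching an accepting state), and 000 is the lexicographically least accepting string of length 3.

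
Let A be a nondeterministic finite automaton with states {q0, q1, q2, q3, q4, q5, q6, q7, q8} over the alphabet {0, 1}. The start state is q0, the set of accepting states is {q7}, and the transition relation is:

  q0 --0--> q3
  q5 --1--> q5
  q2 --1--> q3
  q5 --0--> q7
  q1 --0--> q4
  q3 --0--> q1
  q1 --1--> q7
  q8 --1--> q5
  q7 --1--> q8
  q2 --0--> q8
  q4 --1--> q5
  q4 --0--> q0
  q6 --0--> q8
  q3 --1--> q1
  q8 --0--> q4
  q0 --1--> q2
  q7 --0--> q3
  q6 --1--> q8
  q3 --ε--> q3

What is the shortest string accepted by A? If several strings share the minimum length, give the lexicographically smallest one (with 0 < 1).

001

A breadth-first search from q0 reaches an accepting state first via the path q0 → q3 → q1 → q7 on input 001.
No string of length < 3 is accepted (BFS exhausts all shorter strings without reaching an accepting state), and 001 is the lexicographically least accepting string of length 3.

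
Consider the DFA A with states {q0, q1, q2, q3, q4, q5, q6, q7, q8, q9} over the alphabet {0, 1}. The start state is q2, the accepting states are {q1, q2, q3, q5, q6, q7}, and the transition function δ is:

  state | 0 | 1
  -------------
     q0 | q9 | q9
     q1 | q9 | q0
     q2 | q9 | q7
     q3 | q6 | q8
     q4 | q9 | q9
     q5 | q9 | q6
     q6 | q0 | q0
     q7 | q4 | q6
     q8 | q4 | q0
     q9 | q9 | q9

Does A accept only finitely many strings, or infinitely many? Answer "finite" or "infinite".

finite

The useful states (reachable from q2 and able to reach an accepting state) are {q2, q6, q7}.
Restricted to these states the transition graph has no cycle, so every accepting path has bounded length and L is finite.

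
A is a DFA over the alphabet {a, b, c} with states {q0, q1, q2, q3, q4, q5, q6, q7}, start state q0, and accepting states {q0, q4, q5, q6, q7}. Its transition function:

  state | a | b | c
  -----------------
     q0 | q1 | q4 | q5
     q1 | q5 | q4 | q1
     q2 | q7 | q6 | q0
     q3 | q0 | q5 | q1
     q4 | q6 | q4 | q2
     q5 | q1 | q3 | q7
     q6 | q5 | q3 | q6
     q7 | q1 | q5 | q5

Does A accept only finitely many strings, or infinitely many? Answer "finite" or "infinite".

State q1 is reachable from the start and can reach an accepting state, and it lies on the cycle q1 → q1.
Traversing that cycle any number of times yields accepted strings of unbounded length, so the language is infinite.

infinite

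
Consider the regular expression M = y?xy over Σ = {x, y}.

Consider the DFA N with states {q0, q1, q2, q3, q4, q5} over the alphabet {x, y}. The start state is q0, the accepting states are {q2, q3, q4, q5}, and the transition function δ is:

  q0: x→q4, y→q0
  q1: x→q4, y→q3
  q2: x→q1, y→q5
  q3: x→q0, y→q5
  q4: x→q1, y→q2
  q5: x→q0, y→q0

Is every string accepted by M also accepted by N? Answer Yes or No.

Converting the expression M to a DFA (subset construction, then merging equivalent states) gives the minimal DFA with states {m0, m1, m2, m3, m4}, start state m0, accepting states {m4} and transitions m0: x→m1, y→m2; m1: x→m3, y→m4; m2: x→m1, y→m3; m3: x→m3, y→m3; m4: x→m3, y→m3.
Exploring the product automaton M × N from the start pair (m0, q0), following both machines on each input symbol, reaches 10 state pairs: (m0, q0), (m1, q4), (m2, q0), (m3, q1), (m4, q2), (m3, q0), (m3, q4), (m3, q3), (m3, q5), (m3, q2).
M accepts in {m4} and N accepts in {q2, q3, q4, q5}. The reachable pairs whose M-component is accepting are (m4, q2); in each of them the N-component is accepting too, so the product for L(M) \ L(N) (M-component accepting, N-component rejecting) has no reachable accepting pair and the difference is empty.
Hence every string in L(M) is also in L(N).

Yes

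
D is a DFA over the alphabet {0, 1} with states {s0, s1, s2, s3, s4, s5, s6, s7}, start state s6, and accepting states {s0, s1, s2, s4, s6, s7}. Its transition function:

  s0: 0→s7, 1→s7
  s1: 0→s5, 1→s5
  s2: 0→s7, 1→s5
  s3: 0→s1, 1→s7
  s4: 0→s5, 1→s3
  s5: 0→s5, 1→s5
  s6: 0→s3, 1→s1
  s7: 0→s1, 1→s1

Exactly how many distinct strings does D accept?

The useful subgraph on states {s1, s3, s6, s7} is acyclic, so L(D) is finite; the longest accepting path visits 4 useful states, giving maximum string length 3.
Counting accepting paths from s6 by length: 1 of length 0, 1 of length 1, 2 of length 2, 2 of length 3. Total 6.

6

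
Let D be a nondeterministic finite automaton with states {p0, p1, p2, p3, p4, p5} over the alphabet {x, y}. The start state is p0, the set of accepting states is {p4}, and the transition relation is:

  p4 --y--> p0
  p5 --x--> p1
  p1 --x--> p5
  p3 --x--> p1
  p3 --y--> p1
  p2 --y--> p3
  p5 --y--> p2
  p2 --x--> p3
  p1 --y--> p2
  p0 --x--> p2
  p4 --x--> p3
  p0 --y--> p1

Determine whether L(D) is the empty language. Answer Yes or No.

The states reachable from the start state are {p0, p1, p2, p3, p5}.
None of the accepting states {p4} is reachable, so no string is accepted and L(D) = ∅.

Yes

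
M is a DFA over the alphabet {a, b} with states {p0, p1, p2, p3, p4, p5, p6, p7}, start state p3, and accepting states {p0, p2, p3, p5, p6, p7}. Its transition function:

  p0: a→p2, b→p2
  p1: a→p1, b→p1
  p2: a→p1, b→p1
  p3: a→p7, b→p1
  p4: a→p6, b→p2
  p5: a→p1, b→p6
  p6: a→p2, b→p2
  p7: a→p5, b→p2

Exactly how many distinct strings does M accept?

The useful subgraph on states {p2, p3, p5, p6, p7} is acyclic, so L(M) is finite; the longest accepting path visits 5 useful states, giving maximum string length 4.
Counting accepting paths from p3 by length: 1 of length 0, 1 of length 1, 2 of length 2, 1 of length 3, 2 of length 4. Total 7.

7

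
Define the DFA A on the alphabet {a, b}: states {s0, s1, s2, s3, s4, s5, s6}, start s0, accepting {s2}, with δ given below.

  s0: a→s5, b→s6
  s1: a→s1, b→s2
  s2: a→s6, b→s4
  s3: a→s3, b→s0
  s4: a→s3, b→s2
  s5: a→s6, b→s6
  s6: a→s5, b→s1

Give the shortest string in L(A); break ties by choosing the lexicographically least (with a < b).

bbb

A breadth-first search from s0 reaches an accepting state first via the path s0 → s6 → s1 → s2 on input bbb.
No string of length < 3 is accepted (BFS exhausts all shorter strings without reaching an accepting state), and bbb is the lexicographically least accepting string of length 3.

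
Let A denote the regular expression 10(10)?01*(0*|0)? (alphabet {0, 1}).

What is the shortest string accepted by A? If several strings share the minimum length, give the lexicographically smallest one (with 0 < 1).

100

By inspection of the expression, no string of length less than 3 matches, and 100 is the lexicographically first match of length 3.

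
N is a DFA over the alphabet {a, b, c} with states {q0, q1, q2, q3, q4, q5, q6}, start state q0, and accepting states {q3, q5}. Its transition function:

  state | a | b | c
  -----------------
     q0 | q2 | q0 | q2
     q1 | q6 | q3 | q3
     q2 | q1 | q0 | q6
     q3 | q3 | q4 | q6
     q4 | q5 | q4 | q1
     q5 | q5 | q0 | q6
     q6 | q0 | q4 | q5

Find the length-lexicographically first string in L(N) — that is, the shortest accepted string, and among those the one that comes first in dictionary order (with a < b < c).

aab

A breadth-first search from q0 reaches an accepting state first via the path q0 → q2 → q1 → q3 on input aab.
No string of length < 3 is accepted (BFS exhausts all shorter strings without reaching an accepting state), and aab is the lexicographically least accepting string of length 3.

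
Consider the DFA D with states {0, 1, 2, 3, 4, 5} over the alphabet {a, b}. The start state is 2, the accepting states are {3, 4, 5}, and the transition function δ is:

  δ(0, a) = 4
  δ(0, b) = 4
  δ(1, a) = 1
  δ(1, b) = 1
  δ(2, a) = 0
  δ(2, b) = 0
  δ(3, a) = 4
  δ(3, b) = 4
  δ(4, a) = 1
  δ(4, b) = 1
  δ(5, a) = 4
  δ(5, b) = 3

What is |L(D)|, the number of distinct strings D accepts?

4

The useful subgraph on states {0, 2, 4} is acyclic, so L(D) is finite; the longest accepting path visits 3 useful states, giving maximum string length 2.
Counting accepting paths from 2 by length: 4 of length 2. Total 4.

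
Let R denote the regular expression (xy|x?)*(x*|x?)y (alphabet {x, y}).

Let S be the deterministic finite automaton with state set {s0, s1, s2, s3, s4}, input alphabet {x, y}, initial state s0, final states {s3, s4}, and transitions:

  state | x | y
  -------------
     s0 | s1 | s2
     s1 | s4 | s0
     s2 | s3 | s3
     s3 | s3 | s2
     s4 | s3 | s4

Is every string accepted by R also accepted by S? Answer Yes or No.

The string y is in L(R) but not in L(S).
So L(R) ⊄ L(S).

No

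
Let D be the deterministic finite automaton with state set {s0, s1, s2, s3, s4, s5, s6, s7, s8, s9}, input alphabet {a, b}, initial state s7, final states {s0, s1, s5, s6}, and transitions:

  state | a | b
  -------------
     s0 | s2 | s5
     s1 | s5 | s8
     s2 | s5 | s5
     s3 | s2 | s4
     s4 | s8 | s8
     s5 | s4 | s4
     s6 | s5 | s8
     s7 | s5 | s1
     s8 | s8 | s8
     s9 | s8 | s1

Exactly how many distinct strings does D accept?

The useful subgraph on states {s1, s5, s7} is acyclic, so L(D) is finite; the longest accepting path visits 3 useful states, giving maximum string length 2.
Counting accepting paths from s7 by length: 2 of length 1, 1 of length 2. Total 3.

3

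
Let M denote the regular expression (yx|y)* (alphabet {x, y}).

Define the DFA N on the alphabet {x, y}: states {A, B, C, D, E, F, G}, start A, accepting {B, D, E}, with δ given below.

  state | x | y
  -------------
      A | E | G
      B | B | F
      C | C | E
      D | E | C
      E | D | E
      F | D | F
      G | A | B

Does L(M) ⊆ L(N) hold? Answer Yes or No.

No

The empty string ε is in L(M) but not in L(N).
So L(M) ⊄ L(N).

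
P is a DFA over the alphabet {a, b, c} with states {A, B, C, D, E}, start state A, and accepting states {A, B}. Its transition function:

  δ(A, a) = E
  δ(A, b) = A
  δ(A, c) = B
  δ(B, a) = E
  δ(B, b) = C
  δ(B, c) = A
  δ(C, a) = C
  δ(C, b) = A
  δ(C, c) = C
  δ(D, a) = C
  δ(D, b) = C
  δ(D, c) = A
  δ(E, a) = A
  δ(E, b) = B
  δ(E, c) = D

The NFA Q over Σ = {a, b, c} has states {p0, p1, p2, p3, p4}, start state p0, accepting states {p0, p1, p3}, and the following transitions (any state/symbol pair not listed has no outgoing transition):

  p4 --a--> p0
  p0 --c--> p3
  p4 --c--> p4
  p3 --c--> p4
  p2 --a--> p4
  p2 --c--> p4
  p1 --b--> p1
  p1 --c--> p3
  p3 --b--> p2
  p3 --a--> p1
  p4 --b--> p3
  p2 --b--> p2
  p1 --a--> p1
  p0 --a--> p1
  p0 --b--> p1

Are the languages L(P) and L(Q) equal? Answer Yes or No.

The string cc is accepted by P but rejected by Q.
So L(P) ≠ L(Q).

No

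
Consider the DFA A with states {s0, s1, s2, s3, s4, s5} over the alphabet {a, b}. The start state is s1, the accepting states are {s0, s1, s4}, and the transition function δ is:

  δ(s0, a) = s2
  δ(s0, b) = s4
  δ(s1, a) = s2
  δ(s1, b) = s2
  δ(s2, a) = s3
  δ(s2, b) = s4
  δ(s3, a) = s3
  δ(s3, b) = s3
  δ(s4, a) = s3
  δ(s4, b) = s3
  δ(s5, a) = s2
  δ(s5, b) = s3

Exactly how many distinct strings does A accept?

The useful subgraph on states {s1, s2, s4} is acyclic, so L(A) is finite; the longest accepting path visits 3 useful states, giving maximum string length 2.
Counting accepting paths from s1 by length: 1 of length 0, 2 of length 2. Total 3.

3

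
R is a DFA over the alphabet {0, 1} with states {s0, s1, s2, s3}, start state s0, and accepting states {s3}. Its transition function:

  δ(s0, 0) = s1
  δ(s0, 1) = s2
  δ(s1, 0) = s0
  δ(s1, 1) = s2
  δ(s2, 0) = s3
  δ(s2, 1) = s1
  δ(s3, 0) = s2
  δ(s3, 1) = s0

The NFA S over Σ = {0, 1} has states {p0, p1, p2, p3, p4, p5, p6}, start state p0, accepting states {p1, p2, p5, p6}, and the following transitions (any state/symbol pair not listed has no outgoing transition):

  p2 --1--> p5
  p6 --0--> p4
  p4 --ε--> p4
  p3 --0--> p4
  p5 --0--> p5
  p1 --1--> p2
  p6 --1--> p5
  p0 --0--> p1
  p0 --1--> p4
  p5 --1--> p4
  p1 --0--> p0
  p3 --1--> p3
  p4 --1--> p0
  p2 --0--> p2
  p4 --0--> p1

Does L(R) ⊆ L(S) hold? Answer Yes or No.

Exploring the product automaton R × S from the start pair (s0, p0), following both machines on each input symbol, reaches 17 state pairs: (s0, p0), (s1, p1), (s2, p4), (s2, p2), (s3, p1), (s1, p0), (s3, p2), (s1, p5), (s2, p0), (s0, p2), (s0, p1), (s0, p5), (s1, p4), (s1, p2), (s2, p5), (s3, p5), (s0, p4).
R accepts in {s3} and S accepts in {p1, p2, p5, p6}. The reachable pairs whose R-component is accepting are (s3, p1), (s3, p2), (s3, p5); in each of them the S-component is accepting too, so the product for L(R) \ L(S) (R-component accepting, S-component rejecting) has no reachable accepting pair and the difference is empty.
Hence every string in L(R) is also in L(S).

Yes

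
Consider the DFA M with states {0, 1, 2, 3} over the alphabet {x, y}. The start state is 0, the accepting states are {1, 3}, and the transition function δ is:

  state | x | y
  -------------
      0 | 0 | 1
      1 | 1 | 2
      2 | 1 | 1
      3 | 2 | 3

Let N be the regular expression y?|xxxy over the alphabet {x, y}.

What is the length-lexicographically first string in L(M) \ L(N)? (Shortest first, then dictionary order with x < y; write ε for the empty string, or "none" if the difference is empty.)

The string xy is accepted by M but not by N.
No shorter string lies in the difference, and xy is the lexicographically first length-2 string in L(M) \ L(N).

xy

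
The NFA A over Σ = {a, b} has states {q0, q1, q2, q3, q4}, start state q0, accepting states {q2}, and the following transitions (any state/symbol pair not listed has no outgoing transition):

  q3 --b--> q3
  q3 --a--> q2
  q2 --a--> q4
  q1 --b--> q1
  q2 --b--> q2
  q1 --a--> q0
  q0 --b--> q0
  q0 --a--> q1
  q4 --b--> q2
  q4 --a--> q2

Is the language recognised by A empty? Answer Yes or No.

The states reachable from the start state are {q0, q1}.
None of the accepting states {q2} is reachable, so no string is accepted and L(A) = ∅.

Yes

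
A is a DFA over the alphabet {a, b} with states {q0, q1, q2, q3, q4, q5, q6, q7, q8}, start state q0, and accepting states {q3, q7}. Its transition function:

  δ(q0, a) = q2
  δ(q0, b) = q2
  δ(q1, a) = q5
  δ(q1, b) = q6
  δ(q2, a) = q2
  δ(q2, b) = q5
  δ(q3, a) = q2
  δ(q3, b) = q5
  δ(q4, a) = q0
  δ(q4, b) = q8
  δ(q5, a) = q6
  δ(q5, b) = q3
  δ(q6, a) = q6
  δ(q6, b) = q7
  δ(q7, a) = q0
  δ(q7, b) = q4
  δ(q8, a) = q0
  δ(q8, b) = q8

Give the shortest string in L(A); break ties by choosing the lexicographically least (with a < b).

A breadth-first search from q0 reaches an accepting state first via the path q0 → q2 → q5 → q3 on input abb.
No string of length < 3 is accepted (BFS exhausts all shorter strings without reaching an accepting state), and abb is the lexicographically least accepting string of length 3.

abb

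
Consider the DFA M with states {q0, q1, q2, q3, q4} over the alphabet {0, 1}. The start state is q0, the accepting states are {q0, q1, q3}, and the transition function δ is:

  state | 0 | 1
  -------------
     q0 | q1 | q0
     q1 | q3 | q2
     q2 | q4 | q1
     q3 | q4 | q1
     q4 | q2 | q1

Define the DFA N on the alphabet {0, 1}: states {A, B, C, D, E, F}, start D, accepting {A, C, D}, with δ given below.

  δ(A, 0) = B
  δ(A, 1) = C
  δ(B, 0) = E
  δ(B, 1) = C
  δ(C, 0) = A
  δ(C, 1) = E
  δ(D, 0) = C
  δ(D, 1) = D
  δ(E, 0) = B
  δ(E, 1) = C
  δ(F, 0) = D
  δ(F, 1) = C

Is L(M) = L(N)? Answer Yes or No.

Yes

Exploring the product automaton M × N from the start pair (q0, D), following both machines on each input symbol, reaches 5 state pairs: (q0, D), (q1, C), (q3, A), (q2, E), (q4, B).
M accepts in {q0, q1, q3} and N accepts in {A, C, D}. In every reachable pair the two components are either both accepting — (q0, D), (q1, C), (q3, A) — or both non-accepting, so no string is accepted by exactly one of the machines: L(M) \ L(N) and L(N) \ L(M) are both empty.
Hence every string is accepted by M iff it is accepted by N, and the two languages coincide.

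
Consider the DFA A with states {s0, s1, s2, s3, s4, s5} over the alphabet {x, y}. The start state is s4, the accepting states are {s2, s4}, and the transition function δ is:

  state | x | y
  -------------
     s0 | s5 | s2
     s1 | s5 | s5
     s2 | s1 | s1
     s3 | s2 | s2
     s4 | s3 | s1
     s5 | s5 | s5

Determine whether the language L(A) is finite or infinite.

finite

The useful states (reachable from s4 and able to reach an accepting state) are {s2, s3, s4}.
Restricted to these states the transition graph has no cycle, so every accepting path has bounded length and L is finite.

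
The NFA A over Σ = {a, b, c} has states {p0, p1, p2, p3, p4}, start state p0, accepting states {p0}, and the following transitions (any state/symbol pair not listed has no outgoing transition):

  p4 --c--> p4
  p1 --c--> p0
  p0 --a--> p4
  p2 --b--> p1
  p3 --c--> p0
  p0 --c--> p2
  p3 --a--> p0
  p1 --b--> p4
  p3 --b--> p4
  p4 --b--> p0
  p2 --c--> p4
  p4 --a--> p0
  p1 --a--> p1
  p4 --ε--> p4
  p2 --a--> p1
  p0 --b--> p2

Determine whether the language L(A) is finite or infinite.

infinite

State p0 is reachable from the start and can reach an accepting state, and it lies on the cycle p0 → p2 → p1 → p0.
Traversing that cycle any number of times yields accepted strings of unbounded length, so the language is infinite.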